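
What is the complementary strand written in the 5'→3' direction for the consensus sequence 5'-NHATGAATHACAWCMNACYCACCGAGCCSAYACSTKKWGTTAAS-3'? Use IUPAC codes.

5'-STTAACWMMASGTRTSGGCTCGGTGRGTNKGWTGTDATTCATDN-3'

Standard pairs A↔T, G↔C; ambiguity codes pair Y↔R, M↔K, W↔W, S↔S, H↔D, N↔N. Complement (NDTACTTADTGTWGKNTGRGTGGCTCGGSTRTGSAMMWCAATTS), then reverse for 5'→3'.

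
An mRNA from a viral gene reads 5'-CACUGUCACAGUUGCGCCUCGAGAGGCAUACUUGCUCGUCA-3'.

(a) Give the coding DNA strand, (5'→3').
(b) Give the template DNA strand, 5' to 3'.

(a) 5'-CACTGTCACAGTTGCGCCTCGAGAGGCATACTTGCTCGTCA-3'
(b) 5'-TGACGAGCAAGTATGCCTCTCGAGGCGCAACTGTGACAGTG-3'

(a) The coding strand matches the mRNA with U→T.
(b) The template strand is the reverse complement of the coding strand.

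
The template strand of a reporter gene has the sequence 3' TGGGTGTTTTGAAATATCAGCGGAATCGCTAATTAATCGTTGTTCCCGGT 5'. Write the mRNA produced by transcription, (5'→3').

5'-ACCCACAAAACUUUAUAGUCGCCUUAGCGAUUAAUUAGCAACAAGGGCCA-3'

Reading the template 3'→5' as shown, RNA polymerase pairs each base (A→U, T→A, G↔C) to build mRNA 5'→3' directly.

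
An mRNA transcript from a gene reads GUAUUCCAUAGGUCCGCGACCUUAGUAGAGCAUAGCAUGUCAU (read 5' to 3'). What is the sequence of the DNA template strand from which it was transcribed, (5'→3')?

5'-ATGACATGCTATGCTCTACTAAGGTCGCGGACCTATGGAATAC-3'

Replace U with T to get the coding DNA strand: GTATTCCATAGGTCCGCGACCTTAGTAGAGCATAGCATGTCAT. The template strand is its reverse complement (complement CATAAGGTATCCAGGCGCTGGAATCATCTCGTATCGTACAGTA, then reverse).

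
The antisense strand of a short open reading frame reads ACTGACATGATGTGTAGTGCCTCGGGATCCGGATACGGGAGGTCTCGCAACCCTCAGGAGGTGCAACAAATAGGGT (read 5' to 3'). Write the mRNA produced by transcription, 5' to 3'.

5′-ACCCUAUUUGUUGCACCUCCUGAGGGUUGCGAGACCUCCCGUAUCCGGAUCCCGAGGCACUACACAUCAUGUCAGU-3′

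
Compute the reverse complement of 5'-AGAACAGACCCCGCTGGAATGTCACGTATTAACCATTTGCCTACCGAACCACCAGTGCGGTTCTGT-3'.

Complement each base (A↔T, G↔C): TCTTGTCTGGGGCGACCTTACAGTGCATAATTGGTAAACGGATGGCTTGGTGGTCACGCCAAGACA. Then reverse.

5'-ACAGAACCGCACTGGTGGTTCGGTAGGCAAATGGTTAATACGTGACATTCCAGCGGGGTCTGTTCT-3'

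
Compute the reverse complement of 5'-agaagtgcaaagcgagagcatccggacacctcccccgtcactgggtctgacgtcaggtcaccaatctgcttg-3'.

Complement each base (A↔T, G↔C): TCTTCACGTTTCGCTCTCGTAGGCCTGTGGAGGGGGCAGTGACCCAGACTGCAGTCCAGTGGTTAGACGAAC. Then reverse.

5'-CAAGCAGATTGGTGACCTGACGTCAGACCCAGTGACGGGGGAGGTGTCCGGATGCTCTCGCTTTGCACTTCT-3'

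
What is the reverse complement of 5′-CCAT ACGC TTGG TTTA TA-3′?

5'-TATAAACCAAGCGTATGG-3'

Complement each base (A↔T, G↔C): GGTATGCGAACCAAATAT. Then reverse.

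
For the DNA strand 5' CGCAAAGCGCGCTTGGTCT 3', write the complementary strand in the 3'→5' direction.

3′-GCGTTTCGCGCGAACCAGA-5′

Base-pairing A↔T, G↔C gives the complement. The complementary strand is antiparallel, so paired with a 5'→3' strand it runs 3'→5'.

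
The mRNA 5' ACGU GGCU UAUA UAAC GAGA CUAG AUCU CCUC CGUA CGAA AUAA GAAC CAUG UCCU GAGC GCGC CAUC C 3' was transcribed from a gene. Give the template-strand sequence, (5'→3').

5′-GGATGGCGCGCTCAGGACATGGTTCTTATTTCGTACGGAGGAGATCTAGTCTCGTTATATAAGCCACGT-3′

Replace U with T to get the coding DNA strand: ACGTGGCTTATATAACGAGACTAGATCTCCTCCGTACGAAATAAGAACCATGTCCTGAGCGCGCCATCC. The template strand is its reverse complement (complement TGCACCGAATATATTGCTCTGATCTAGAGGAGGCATGCTTTATTCTTGGTACAGGACTCGCGCGGTAGG, then reverse).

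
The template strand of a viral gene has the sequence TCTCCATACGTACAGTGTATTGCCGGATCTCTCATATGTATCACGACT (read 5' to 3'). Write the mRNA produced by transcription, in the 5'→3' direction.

RNA polymerase reads the template 3'→5' and synthesizes mRNA 5'→3' by base-pairing (A→U, T→A, G↔C). The complement of the template is AGAGGTATGCATGTCACATAACGGCCTAGAGAGTATACATAGTGCTGA; antiparallel, so 5'→3' the coding strand is AGTCGTGATACATATGAGAGATCCGGCAATACACTGTACGTATGGAGA. Replace T with U for the mRNA.

5'-AGUCGUGAUACAUAUGAGAGAUCCGGCAAUACACUGUACGUAUGGAGA-3'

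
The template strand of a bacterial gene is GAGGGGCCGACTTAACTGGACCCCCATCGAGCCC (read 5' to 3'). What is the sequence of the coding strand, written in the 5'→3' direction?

The coding strand is complementary and antiparallel to the template: take the complement (A↔T, G↔C) and reverse.

5'-GGGCTCGATGGGGGTCCAGTTAAGTCGGCCCCTC-3'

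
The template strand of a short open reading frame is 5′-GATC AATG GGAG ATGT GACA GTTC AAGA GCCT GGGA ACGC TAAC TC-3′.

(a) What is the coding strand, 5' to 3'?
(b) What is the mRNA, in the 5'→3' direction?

(a) The coding strand is the reverse complement of the template: complement CTAGTTACCCTCTACACTGTCAAGTTCTCGGACCCTTGCGATTGAG, then reverse.
(b) mRNA has the coding-strand sequence with T→U.

(a) 5'-GAGTTAGCGTTCCCAGGCTCTTGAACTGTCACATCTCCCATTGATC-3'
(b) 5'-GAGUUAGCGUUCCCAGGCUCUUGAACUGUCACAUCUCCCAUUGAUC-3'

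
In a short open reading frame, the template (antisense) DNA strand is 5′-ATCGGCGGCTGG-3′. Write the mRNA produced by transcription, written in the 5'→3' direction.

5′-CCAGCCGCCGAU-3′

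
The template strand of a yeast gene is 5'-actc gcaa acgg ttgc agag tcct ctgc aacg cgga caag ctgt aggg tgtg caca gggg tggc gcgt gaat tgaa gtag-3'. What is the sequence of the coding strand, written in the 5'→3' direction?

The coding strand is complementary and antiparallel to the template: take the complement (A↔T, G↔C) and reverse.

5'-CTACTTCAATTCACGCGCCACCCCTGTGCACACCCTACAGCTTGTCCGCGTTGCAGAGGACTCTGCAACCGTTTGCGAGT-3'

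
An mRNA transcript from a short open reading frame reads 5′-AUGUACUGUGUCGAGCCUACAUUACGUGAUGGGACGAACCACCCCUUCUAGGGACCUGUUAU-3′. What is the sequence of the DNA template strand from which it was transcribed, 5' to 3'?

Replace U with T to get the coding DNA strand: ATGTACTGTGTCGAGCCTACATTACGTGATGGGACGAACCACCCCTTCTAGGGACCTGTTAT. The template strand is its reverse complement (complement TACATGACACAGCTCGGATGTAATGCACTACCCTGCTTGGTGGGGAAGATCCCTGGACAATA, then reverse).

5'-ATAACAGGTCCCTAGAAGGGGTGGTTCGTCCCATCACGTAATGTAGGCTCGACACAGTACAT-3'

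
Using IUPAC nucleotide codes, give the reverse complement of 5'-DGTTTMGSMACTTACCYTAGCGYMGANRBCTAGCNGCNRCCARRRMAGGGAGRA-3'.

Standard pairs A↔T, G↔C; ambiguity codes pair R↔Y, M↔K, S↔S, B↔V, D↔H, N↔N. Complement (HCAAAKCSKTGAATGGRATCGCRKCTNYVGATCGNCGNYGGTYYYKTCCCTCYT), then reverse for 5'→3'.

5'-TYCTCCCTKYYYTGGYNGCNGCTAGVYNTCKRCGCTARGGTAAGTKSCKAAACH-3'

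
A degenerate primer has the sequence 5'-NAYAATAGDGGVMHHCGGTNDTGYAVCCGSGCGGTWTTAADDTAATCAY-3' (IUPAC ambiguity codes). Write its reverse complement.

Standard pairs A↔T, G↔C; ambiguity codes pair Y↔R, M↔K, W↔W, S↔S, D↔H, V↔B, N↔N. Complement (NTRTTATCHCCBKDDGCCANHACRTBGGCSCGCCAWAATTHHATTAGTR), then reverse for 5'→3'.

5'-RTGATTAHHTTAAWACCGCSCGGBTRCAHNACCGDDKBCCHCTATTRTN-3'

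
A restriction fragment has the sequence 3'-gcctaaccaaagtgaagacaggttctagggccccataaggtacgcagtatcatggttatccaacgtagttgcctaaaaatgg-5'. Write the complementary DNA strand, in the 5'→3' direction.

5'-CGGATTGGTTTCACTTCTGTCCAAGATCCCGGGGTATTCCATGCGTCATAGTACCAATAGGTTGCATCAACGGATTTTTACC-3'

The strand is given 3'→5', so its complement runs 5'→3' in the same left-to-right order: pair each base A↔T, G↔C.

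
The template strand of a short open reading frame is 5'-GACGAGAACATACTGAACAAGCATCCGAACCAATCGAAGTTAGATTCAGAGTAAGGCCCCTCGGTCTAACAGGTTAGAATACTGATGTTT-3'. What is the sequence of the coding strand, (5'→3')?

5'-AAACATCAGTATTCTAACCTGTTAGACCGAGGGGCCTTACTCTGAATCTAACTTCGATTGGTTCGGATGCTTGTTCAGTATGTTCTCGTC-3'

The coding strand is complementary and antiparallel to the template: take the complement (A↔T, G↔C) and reverse.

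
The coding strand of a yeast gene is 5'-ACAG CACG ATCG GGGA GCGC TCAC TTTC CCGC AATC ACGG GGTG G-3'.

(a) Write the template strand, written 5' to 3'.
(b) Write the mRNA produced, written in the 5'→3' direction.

(a) The template strand is the reverse complement of the coding strand: complement TGTCGTGCTAGCCCCTCGCGAGTGAAAGGGCGTTAGTGCCCCACC, then reverse.
(b) mRNA matches the coding strand with T→U.

(a) 5'-CCACCCCGTGATTGCGGGAAAGTGAGCGCTCCCCGATCGTGCTGT-3'
(b) 5'-ACAGCACGAUCGGGGAGCGCUCACUUUCCCGCAAUCACGGGGUGG-3'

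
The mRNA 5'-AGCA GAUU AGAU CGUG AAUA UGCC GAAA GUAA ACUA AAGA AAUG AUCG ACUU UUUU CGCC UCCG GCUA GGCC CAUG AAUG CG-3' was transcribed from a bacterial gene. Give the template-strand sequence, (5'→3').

Replace U with T to get the coding DNA strand: AGCAGATTAGATCGTGAATATGCCGAAAGTAAACTAAAGAAATGATCGACTTTTTTCGCCTCCGGCTAGGCCCATGAATGCG. The template strand is its reverse complement (complement TCGTCTAATCTAGCACTTATACGGCTTTCATTTGATTTCTTTACTAGCTGAAAAAAGCGGAGGCCGATCCGGGTACTTACGC, then reverse).

5′-CGCATTCATGGGCCTAGCCGGAGGCGAAAAAAGTCGATCATTTCTTTAGTTTACTTTCGGCATATTCACGATCTAATCTGCT-3′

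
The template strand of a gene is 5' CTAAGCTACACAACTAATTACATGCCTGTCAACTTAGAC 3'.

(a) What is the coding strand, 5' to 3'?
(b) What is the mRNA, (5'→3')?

(a) The coding strand is the reverse complement of the template: complement GATTCGATGTGTTGATTAATGTACGGACAGTTGAATCTG, then reverse.
(b) mRNA has the coding-strand sequence with T→U.

(a) 5'-GTCTAAGTTGACAGGCATGTAATTAGTTGTGTAGCTTAG-3'
(b) 5'-GUCUAAGUUGACAGGCAUGUAAUUAGUUGUGUAGCUUAG-3'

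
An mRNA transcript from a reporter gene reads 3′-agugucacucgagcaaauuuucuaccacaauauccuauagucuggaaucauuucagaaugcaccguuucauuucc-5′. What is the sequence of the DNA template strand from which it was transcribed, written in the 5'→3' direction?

5'-TCACAGTGAGCTCGTTTAAAAGATGGTGTTATAGGATATCAGACCTTAGTAAAGTCTTACGTGGCAAAGTAAAGG-3'

Written 5'→3' the mRNA is CCUUUACUUUGCCACGUAAGACUUUACUAAGGUCUGAUAUCCUAUAACACCAUCUUUUAAACGAGCUCACUGUGA, so the coding DNA strand is CCTTTACTTTGCCACGTAAGACTTTACTAAGGTCTGATATCCTATAACACCATCTTTTAAACGAGCTCACTGTGA. The template is its reverse complement.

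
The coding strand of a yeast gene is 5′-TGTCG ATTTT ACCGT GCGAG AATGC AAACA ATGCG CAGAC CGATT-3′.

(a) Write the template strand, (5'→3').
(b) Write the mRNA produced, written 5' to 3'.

(a) The template strand is the reverse complement of the coding strand: complement ACAGCTAAAATGGCACGCTCTTACGTTTGTTACGCGTCTGGCTAA, then reverse.
(b) mRNA matches the coding strand with T→U.

(a) 5'-AATCGGTCTGCGCATTGTTTGCATTCTCGCACGGTAAAATCGACA-3'
(b) 5'-UGUCGAUUUUACCGUGCGAGAAUGCAAACAAUGCGCAGACCGAUU-3'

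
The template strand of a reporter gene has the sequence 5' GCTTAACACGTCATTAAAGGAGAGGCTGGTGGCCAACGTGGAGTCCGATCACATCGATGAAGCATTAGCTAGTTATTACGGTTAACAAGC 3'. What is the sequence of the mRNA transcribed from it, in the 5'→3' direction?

RNA polymerase reads the template 3'→5' and synthesizes mRNA 5'→3' by base-pairing (A→U, T→A, G↔C). The complement of the template is CGAATTGTGCAGTAATTTCCTCTCCGACCACCGGTTGCACCTCAGGCTAGTGTAGCTACTTCGTAATCGATCAATAATGCCAATTGTTCG; antiparallel, so 5'→3' the coding strand is GCTTGTTAACCGTAATAACTAGCTAATGCTTCATCGATGTGATCGGACTCCACGTTGGCCACCAGCCTCTCCTTTAATGACGTGTTAAGC. Replace T with U for the mRNA.

5'-GCUUGUUAACCGUAAUAACUAGCUAAUGCUUCAUCGAUGUGAUCGGACUCCACGUUGGCCACCAGCCUCUCCUUUAAUGACGUGUUAAGC-3'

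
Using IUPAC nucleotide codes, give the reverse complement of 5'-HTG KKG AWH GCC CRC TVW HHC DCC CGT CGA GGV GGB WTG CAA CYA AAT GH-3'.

5'-DCATTTRGTTGCAWVCCBCCTCGACGGGHGDDWBAGYGGGCDWTCMMCAD-3'

Standard pairs A↔T, G↔C; ambiguity codes pair R↔Y, K↔M, W↔W, B↔V, D↔H. Complement (DACMMCTWDCGGGYGABWDDGHGGGCAGCTCCBCCVWACGTTGRTTTACD), then reverse for 5'→3'.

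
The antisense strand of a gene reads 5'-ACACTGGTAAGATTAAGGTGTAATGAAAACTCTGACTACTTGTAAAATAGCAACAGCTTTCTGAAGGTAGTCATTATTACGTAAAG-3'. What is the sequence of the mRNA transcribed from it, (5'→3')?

5'-CUUUACGUAAUAAUGACUACCUUCAGAAAGCUGUUGCUAUUUUACAAGUAGUCAGAGUUUUCAUUACACCUUAAUCUUACCAGUGU-3'

The mRNA has the sequence of the coding strand (reverse complement of the template) with T→U. Reverse complement of ACACTGGTAAGATTAAGGTGTAATGAAAACTCTGACTACTTGTAAAATAGCAACAGCTTTCTGAAGGTAGTCATTATTACGTAAAG is CTTTACGTAATAATGACTACCTTCAGAAAGCTGTTGCTATTTTACAAGTAGTCAGAGTTTTCATTACACCTTAATCTTACCAGTGT; then T→U.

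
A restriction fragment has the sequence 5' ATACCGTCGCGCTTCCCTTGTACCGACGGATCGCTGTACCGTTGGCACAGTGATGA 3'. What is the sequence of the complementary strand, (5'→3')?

The complement of ATACCGTCGCGCTTCCCTTGTACCGACGGATCGCTGTACCGTTGGCACAGTGATGA is TATGGCAGCGCGAAGGGAACATGGCTGCCTAGCGACATGGCAACCGTGTCACTACT (A↔T, G↔C). DNA strands are antiparallel, so the complementary strand runs 3'→5'; reversing gives the 5'→3' form.

5′-TCATCACTGTGCCAACGGTACAGCGATCCGTCGGTACAAGGGAAGCGCGACGGTAT-3′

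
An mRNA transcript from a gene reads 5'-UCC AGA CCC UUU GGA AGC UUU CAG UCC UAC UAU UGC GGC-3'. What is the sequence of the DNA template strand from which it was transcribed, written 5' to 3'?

5'-GCCGCAATAGTAGGACTGAAAGCTTCCAAAGGGTCTGGA-3'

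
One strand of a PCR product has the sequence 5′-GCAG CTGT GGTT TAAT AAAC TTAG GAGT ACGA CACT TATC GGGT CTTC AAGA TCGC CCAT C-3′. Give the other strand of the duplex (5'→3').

5'-GATGGGCGATCTTGAAGACCCGATAAGTGTCGTACTCCTAAGTTTATTAAACCACAGCTGC-3'

Pairing A↔T and G↔C gives CGTCGACACCAAATTATTTGAATCCTCATGCTGTGAATAGCCCAGAAGTTCTAGCGGGTAG, running 3'→5'. Reverse for the 5'→3' convention.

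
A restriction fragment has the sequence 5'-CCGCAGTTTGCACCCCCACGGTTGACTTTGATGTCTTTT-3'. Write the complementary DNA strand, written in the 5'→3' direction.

5'-AAAAGACATCAAAGTCAACCGTGGGGGTGCAAACTGCGG-3'

Pairing A↔T and G↔C gives GGCGTCAAACGTGGGGGTGCCAACTGAAACTACAGAAAA, running 3'→5'. Reverse for the 5'→3' convention.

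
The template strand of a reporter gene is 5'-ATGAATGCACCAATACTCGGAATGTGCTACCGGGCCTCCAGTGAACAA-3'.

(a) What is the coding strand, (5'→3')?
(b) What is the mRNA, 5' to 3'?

(a) The coding strand is the reverse complement of the template: complement TACTTACGTGGTTATGAGCCTTACACGATGGCCCGGAGGTCACTTGTT, then reverse.
(b) mRNA has the coding-strand sequence with T→U.

(a) 5'-TTGTTCACTGGAGGCCCGGTAGCACATTCCGAGTATTGGTGCATTCAT-3'
(b) 5'-UUGUUCACUGGAGGCCCGGUAGCACAUUCCGAGUAUUGGUGCAUUCAU-3'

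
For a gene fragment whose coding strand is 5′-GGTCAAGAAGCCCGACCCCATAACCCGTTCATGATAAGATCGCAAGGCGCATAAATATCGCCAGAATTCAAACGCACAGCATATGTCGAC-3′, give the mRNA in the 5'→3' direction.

mRNA has the coding-strand sequence with U in place of T.

5'-GGUCAAGAAGCCCGACCCCAUAACCCGUUCAUGAUAAGAUCGCAAGGCGCAUAAAUAUCGCCAGAAUUCAAACGCACAGCAUAUGUCGAC-3'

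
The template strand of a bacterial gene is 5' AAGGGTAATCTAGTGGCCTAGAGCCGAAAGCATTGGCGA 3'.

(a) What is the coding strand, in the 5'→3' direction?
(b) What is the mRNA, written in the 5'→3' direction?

(a) 5′-TCGCCAATGCTTTCGGCTCTAGGCCACTAGATTACCCTT-3′
(b) 5′-UCGCCAAUGCUUUCGGCUCUAGGCCACUAGAUUACCCUU-3′

(a) The coding strand is the reverse complement of the template: complement TTCCCATTAGATCACCGGATCTCGGCTTTCGTAACCGCT, then reverse.
(b) mRNA has the coding-strand sequence with T→U.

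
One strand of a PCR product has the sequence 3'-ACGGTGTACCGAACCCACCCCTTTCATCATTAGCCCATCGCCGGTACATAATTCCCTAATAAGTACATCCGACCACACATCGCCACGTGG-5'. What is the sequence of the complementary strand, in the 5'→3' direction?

5′-TGCCACATGGCTTGGGTGGGGAAAGTAGTAATCGGGTAGCGGCCATGTATTAAGGGATTATTCATGTAGGCTGGTGTGTAGCGGTGCACC-3′

The strand is given 3'→5', so its complement runs 5'→3' in the same left-to-right order: pair each base A↔T, G↔C.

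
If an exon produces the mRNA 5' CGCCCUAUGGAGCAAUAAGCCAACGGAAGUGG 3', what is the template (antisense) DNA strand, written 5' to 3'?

Replace U with T to get the coding DNA strand: CGCCCTATGGAGCAATAAGCCAACGGAAGTGG. The template strand is its reverse complement (complement GCGGGATACCTCGTTATTCGGTTGCCTTCACC, then reverse).

5′-CCACTTCCGTTGGCTTATTGCTCCATAGGGCG-3′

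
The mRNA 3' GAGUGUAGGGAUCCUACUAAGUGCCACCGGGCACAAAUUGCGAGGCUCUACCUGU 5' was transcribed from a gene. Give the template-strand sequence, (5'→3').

5'-CTCACATCCCTAGGATGATTCACGGTGGCCCGTGTTTAACGCTCCGAGATGGACA-3'

Written 5'→3' the mRNA is UGUCCAUCUCGGAGCGUUAAACACGGGCCACCGUGAAUCAUCCUAGGGAUGUGAG, so the coding DNA strand is TGTCCATCTCGGAGCGTTAAACACGGGCCACCGTGAATCATCCTAGGGATGTGAG. The template is its reverse complement.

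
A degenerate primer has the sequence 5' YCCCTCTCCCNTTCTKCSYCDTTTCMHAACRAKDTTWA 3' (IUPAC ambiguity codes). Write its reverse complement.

Standard pairs A↔T, G↔C; ambiguity codes pair R↔Y, M↔K, W↔W, S↔S, D↔H, N↔N. Complement (RGGGAGAGGGNAAGAMGSRGHAAAGKDTTGYTMHAAWT), then reverse for 5'→3'.

5'-TWAAHMTYGTTDKGAAAHGRSGMAGAANGGGAGAGGGR-3'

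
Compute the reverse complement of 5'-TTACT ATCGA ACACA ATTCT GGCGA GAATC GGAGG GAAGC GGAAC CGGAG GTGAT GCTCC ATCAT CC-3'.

5'-GGATGATGGAGCATCACCTCCGGTTCCGCTTCCCTCCGATTCTCGCCAGAATTGTGTTCGATAGTAA-3'

Complement each base (A↔T, G↔C): AATGATAGCTTGTGTTAAGACCGCTCTTAGCCTCCCTTCGCCTTGGCCTCCACTACGAGGTAGTAGG. Then reverse.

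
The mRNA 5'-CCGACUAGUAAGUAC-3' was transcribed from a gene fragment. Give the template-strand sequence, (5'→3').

Replace U with T to get the coding DNA strand: CCGACTAGTAAGTAC. The template strand is its reverse complement (complement GGCTGATCATTCATG, then reverse).

5'-GTACTTACTAGTCGG-3'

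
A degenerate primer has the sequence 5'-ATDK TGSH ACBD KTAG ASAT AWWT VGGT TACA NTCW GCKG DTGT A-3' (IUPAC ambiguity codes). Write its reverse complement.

Standard pairs A↔T, G↔C; ambiguity codes pair K↔M, W↔W, S↔S, B↔V, D↔H, N↔N. Complement (TAHMACSDTGVHMATCTSTATWWABCCAATGTNAGWCGMCHACAT), then reverse for 5'→3'.

5'-TACAHCMGCWGANTGTAACCBAWWTATSTCTAMHVGTDSCAMHAT-3'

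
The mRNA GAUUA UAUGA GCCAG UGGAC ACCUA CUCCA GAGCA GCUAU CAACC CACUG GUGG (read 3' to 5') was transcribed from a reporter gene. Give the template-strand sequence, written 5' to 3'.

5'-CTAATATACTCGGTCACCTGTGGATGAGGTCTCGTCGATAGTTGGGTGACCACC-3'

Written 5'→3' the mRNA is GGUGGUCACCCAACUAUCGACGAGACCUCAUCCACAGGUGACCGAGUAUAUUAG, so the coding DNA strand is GGTGGTCACCCAACTATCGACGAGACCTCATCCACAGGTGACCGAGTATATTAG. The template is its reverse complement.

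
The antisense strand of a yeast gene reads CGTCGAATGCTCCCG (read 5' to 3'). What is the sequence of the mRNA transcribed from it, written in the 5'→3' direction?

5′-CGGGAGCAUUCGACG-3′

The mRNA has the sequence of the coding strand (reverse complement of the template) with T→U. Reverse complement of CGTCGAATGCTCCCG is CGGGAGCATTCGACG; then T→U.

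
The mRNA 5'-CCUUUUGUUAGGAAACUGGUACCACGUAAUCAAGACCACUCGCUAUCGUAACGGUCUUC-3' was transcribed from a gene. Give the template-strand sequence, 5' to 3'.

Replace U with T to get the coding DNA strand: CCTTTTGTTAGGAAACTGGTACCACGTAATCAAGACCACTCGCTATCGTAACGGTCTTC. The template strand is its reverse complement (complement GGAAAACAATCCTTTGACCATGGTGCATTAGTTCTGGTGAGCGATAGCATTGCCAGAAG, then reverse).

5′-GAAGACCGTTACGATAGCGAGTGGTCTTGATTACGTGGTACCAGTTTCCTAACAAAAGG-3′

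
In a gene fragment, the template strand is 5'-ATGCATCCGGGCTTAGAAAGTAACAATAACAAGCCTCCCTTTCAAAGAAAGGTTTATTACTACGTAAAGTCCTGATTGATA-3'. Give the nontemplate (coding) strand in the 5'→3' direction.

The coding strand is complementary and antiparallel to the template: take the complement (A↔T, G↔C) and reverse.

5'-TATCAATCAGGACTTTACGTAGTAATAAACCTTTCTTTGAAAGGGAGGCTTGTTATTGTTACTTTCTAAGCCCGGATGCAT-3'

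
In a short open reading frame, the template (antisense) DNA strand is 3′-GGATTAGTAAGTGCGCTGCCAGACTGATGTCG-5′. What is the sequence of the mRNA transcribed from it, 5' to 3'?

Reading the template 3'→5' as shown, RNA polymerase pairs each base (A→U, T→A, G↔C) to build mRNA 5'→3' directly.

5'-CCUAAUCAUUCACGCGACGGUCUGACUACAGC-3'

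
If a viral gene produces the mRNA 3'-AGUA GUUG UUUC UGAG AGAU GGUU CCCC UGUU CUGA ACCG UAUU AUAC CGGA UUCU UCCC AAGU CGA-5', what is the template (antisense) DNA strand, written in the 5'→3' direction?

Written 5'→3' the mRNA is AGCUGAACCCUUCUUAGGCCAUAUUAUGCCAAGUCUUGUCCCCUUGGUAGAGAGUCUUUGUUGAUGA, so the coding DNA strand is AGCTGAACCCTTCTTAGGCCATATTATGCCAAGTCTTGTCCCCTTGGTAGAGAGTCTTTGTTGATGA. The template is its reverse complement.

5'-TCATCAACAAAGACTCTCTACCAAGGGGACAAGACTTGGCATAATATGGCCTAAGAAGGGTTCAGCT-3'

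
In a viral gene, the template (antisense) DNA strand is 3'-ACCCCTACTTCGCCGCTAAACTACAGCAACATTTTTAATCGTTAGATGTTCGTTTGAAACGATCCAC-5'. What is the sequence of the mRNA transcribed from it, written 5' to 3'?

Reading the template 3'→5' as shown, RNA polymerase pairs each base (A→U, T→A, G↔C) to build mRNA 5'→3' directly.

5'-UGGGGAUGAAGCGGCGAUUUGAUGUCGUUGUAAAAAUUAGCAAUCUACAAGCAAACUUUGCUAGGUG-3'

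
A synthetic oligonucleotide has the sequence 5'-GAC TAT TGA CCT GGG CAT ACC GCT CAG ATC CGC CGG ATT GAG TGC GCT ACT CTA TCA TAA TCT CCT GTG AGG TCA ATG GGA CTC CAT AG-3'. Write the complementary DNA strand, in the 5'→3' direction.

5'-CTATGGAGTCCCATTGACCTCACAGGAGATTATGATAGAGTAGCGCACTCAATCCGGCGGATCTGAGCGGTATGCCCAGGTCAATAGTC-3'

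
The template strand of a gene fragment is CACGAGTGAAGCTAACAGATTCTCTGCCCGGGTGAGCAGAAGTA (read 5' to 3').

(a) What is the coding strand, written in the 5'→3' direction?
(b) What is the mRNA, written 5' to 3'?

(a) 5'-TACTTCTGCTCACCCGGGCAGAGAATCTGTTAGCTTCACTCGTG-3'
(b) 5'-UACUUCUGCUCACCCGGGCAGAGAAUCUGUUAGCUUCACUCGUG-3'

(a) The coding strand is the reverse complement of the template: complement GTGCTCACTTCGATTGTCTAAGAGACGGGCCCACTCGTCTTCAT, then reverse.
(b) mRNA has the coding-strand sequence with T→U.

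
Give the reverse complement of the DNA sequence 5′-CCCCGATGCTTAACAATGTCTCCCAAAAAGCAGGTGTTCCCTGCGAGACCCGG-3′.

5'-CCGGGTCTCGCAGGGAACACCTGCTTTTTGGGAGACATTGTTAAGCATCGGGG-3'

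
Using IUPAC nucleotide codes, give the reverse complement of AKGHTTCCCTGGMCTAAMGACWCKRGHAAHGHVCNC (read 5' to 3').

Standard pairs A↔T, G↔C; ambiguity codes pair R↔Y, M↔K, W↔W, H↔D, V↔B, N↔N. Complement (TMCDAAGGGACCKGATTKCTGWGMYCDTTDCDBGNG), then reverse for 5'→3'.

5′-GNGBDCDTTDCYMGWGTCKTTAGKCCAGGGAADCMT-3′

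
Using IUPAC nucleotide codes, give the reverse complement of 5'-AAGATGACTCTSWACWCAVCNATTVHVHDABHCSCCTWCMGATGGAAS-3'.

5'-STTCCATCKGWAGGSGDVTHDBDBAATNGBTGWGTWSAGAGTCATCTT-3'

Standard pairs A↔T, G↔C; ambiguity codes pair M↔K, W↔W, S↔S, B↔V, D↔H, N↔N. Complement (TTCTACTGAGASWTGWGTBGNTAABDBDHTVDGSGGAWGKCTACCTTS), then reverse for 5'→3'.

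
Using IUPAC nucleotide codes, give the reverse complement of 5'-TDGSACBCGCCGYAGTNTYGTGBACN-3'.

5′-NGTVCACRANACTRCGGCGVGTSCHA-3′

Standard pairs A↔T, G↔C; ambiguity codes pair Y↔R, S↔S, B↔V, D↔H, N↔N. Complement (AHCSTGVGCGGCRTCANARCACVTGN), then reverse for 5'→3'.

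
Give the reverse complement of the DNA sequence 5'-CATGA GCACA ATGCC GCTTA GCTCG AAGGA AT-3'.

Complement each base (A↔T, G↔C): GTACTCGTGTTACGGCGAATCGAGCTTCCTTA. Then reverse.

5′-ATTCCTTCGAGCTAAGCGGCATTGTGCTCATG-3′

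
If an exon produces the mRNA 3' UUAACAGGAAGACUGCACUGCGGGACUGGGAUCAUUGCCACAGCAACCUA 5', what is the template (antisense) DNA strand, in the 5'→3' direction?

Written 5'→3' the mRNA is AUCCAACGACACCGUUACUAGGGUCAGGGCGUCACGUCAGAAGGACAAUU, so the coding DNA strand is ATCCAACGACACCGTTACTAGGGTCAGGGCGTCACGTCAGAAGGACAATT. The template is its reverse complement.

5'-AATTGTCCTTCTGACGTGACGCCCTGACCCTAGTAACGGTGTCGTTGGAT-3'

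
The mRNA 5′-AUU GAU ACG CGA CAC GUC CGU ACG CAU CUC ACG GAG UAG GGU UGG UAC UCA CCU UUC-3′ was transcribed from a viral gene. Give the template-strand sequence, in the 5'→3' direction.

5'-GAAAGGTGAGTACCAACCCTACTCCGTGAGATGCGTACGGACGTGTCGCGTATCAAT-3'

Replace U with T to get the coding DNA strand: ATTGATACGCGACACGTCCGTACGCATCTCACGGAGTAGGGTTGGTACTCACCTTTC. The template strand is its reverse complement (complement TAACTATGCGCTGTGCAGGCATGCGTAGAGTGCCTCATCCCAACCATGAGTGGAAAG, then reverse).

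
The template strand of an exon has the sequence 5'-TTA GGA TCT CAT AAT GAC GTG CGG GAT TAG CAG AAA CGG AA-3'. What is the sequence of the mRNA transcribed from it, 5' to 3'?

The mRNA has the sequence of the coding strand (reverse complement of the template) with T→U. Reverse complement of TTAGGATCTCATAATGACGTGCGGGATTAGCAGAAACGGAA is TTCCGTTTCTGCTAATCCCGCACGTCATTATGAGATCCTAA; then T→U.

5'-UUCCGUUUCUGCUAAUCCCGCACGUCAUUAUGAGAUCCUAA-3'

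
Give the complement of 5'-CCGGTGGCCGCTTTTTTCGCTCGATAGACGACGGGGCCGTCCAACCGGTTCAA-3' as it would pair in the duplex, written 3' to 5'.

3'-GGCCACCGGCGAAAAAAGCGAGCTATCTGCTGCCCCGGCAGGTTGGCCAAGTT-5'

Base-pairing A↔T, G↔C gives the complement. The complementary strand is antiparallel, so paired with a 5'→3' strand it runs 3'→5'.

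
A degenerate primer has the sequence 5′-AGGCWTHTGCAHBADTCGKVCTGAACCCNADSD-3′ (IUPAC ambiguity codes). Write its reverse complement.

Standard pairs A↔T, G↔C; ambiguity codes pair K↔M, W↔W, S↔S, B↔V, D↔H, N↔N. Complement (TCCGWADACGTDVTHAGCMBGACTTGGGNTHSH), then reverse for 5'→3'.

5'-HSHTNGGGTTCAGBMCGAHTVDTGCADAWGCCT-3'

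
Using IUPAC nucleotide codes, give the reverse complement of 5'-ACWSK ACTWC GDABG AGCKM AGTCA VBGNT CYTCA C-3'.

Standard pairs A↔T, G↔C; ambiguity codes pair Y↔R, M↔K, W↔W, S↔S, B↔V, D↔H, N↔N. Complement (TGWSMTGAWGCHTVCTCGMKTCAGTBVCNAGRAGTG), then reverse for 5'→3'.

5'-GTGARGANCVBTGACTKMGCTCVTHCGWAGTMSWGT-3'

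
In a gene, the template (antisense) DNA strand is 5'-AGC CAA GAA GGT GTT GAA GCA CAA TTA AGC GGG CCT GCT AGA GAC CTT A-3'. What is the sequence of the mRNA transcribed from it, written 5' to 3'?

5'-UAAGGUCUCUAGCAGGCCCGCUUAAUUGUGCUUCAACACCUUCUUGGCU-3'

RNA polymerase reads the template 3'→5' and synthesizes mRNA 5'→3' by base-pairing (A→U, T→A, G↔C). The complement of the template is TCGGTTCTTCCACAACTTCGTGTTAATTCGCCCGGACGATCTCTGGAAT; antiparallel, so 5'→3' the coding strand is TAAGGTCTCTAGCAGGCCCGCTTAATTGTGCTTCAACACCTTCTTGGCT. Replace T with U for the mRNA.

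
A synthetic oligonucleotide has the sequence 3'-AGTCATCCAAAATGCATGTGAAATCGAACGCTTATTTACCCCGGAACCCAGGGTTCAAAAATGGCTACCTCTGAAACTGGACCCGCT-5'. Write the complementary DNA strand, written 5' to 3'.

The strand is given 3'→5', so its complement runs 5'→3' in the same left-to-right order: pair each base A↔T, G↔C.

5'-TCAGTAGGTTTTACGTACACTTTAGCTTGCGAATAAATGGGGCCTTGGGTCCCAAGTTTTTACCGATGGAGACTTTGACCTGGGCGA-3'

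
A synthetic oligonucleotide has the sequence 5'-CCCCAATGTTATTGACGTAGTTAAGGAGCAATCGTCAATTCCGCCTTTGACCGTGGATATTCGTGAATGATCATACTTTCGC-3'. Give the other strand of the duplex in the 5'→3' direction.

5′-GCGAAAGTATGATCATTCACGAATATCCACGGTCAAAGGCGGAATTGACGATTGCTCCTTAACTACGTCAATAACATTGGGG-3′

The complement of CCCCAATGTTATTGACGTAGTTAAGGAGCAATCGTCAATTCCGCCTTTGACCGTGGATATTCGTGAATGATCATACTTTCGC is GGGGTTACAATAACTGCATCAATTCCTCGTTAGCAGTTAAGGCGGAAACTGGCACCTATAAGCACTTACTAGTATGAAAGCG (A↔T, G↔C). DNA strands are antiparallel, so the complementary strand runs 3'→5'; reversing gives the 5'→3' form.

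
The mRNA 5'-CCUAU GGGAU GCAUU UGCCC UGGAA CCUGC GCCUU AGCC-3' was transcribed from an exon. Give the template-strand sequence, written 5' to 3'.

Replace U with T to get the coding DNA strand: CCTATGGGATGCATTTGCCCTGGAACCTGCGCCTTAGCC. The template strand is its reverse complement (complement GGATACCCTACGTAAACGGGACCTTGGACGCGGAATCGG, then reverse).

5'-GGCTAAGGCGCAGGTTCCAGGGCAAATGCATCCCATAGG-3'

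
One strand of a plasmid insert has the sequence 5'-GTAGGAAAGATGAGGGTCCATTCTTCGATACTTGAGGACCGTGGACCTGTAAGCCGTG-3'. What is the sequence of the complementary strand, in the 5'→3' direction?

The complement of GTAGGAAAGATGAGGGTCCATTCTTCGATACTTGAGGACCGTGGACCTGTAAGCCGTG is CATCCTTTCTACTCCCAGGTAAGAAGCTATGAACTCCTGGCACCTGGACATTCGGCAC (A↔T, G↔C). DNA strands are antiparallel, so the complementary strand runs 3'→5'; reversing gives the 5'→3' form.

5'-CACGGCTTACAGGTCCACGGTCCTCAAGTATCGAAGAATGGACCCTCATCTTTCCTAC-3'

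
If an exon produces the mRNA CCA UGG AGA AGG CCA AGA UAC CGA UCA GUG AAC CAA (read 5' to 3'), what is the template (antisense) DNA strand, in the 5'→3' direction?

5'-TTGGTTCACTGATCGGTATCTTGGCCTTCTCCATGG-3'

Replace U with T to get the coding DNA strand: CCATGGAGAAGGCCAAGATACCGATCAGTGAACCAA. The template strand is its reverse complement (complement GGTACCTCTTCCGGTTCTATGGCTAGTCACTTGGTT, then reverse).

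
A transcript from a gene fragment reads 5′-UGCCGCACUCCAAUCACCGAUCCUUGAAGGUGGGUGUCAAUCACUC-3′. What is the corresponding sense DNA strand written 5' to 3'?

5'-TGCCGCACTCCAATCACCGATCCTTGAAGGTGGGTGTCAATCACTC-3'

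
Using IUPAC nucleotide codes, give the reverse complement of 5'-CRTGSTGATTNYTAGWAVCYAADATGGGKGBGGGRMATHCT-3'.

Standard pairs A↔T, G↔C; ambiguity codes pair R↔Y, M↔K, W↔W, S↔S, B↔V, D↔H, N↔N. Complement (GYACSACTAANRATCWTBGRTTHTACCCMCVCCCYKTADGA), then reverse for 5'→3'.

5'-AGDATKYCCCVCMCCCATHTTRGBTWCTARNAATCASCAYG-3'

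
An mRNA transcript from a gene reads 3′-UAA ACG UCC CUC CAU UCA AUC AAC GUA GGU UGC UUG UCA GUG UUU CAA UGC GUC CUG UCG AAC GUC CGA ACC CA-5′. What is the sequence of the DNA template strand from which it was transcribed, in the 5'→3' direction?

Written 5'→3' the mRNA is ACCCAAGCCUGCAAGCUGUCCUGCGUAACUUUGUGACUGUUCGUUGGAUGCAACUAACUUACCUCCCUGCAAAU, so the coding DNA strand is ACCCAAGCCTGCAAGCTGTCCTGCGTAACTTTGTGACTGTTCGTTGGATGCAACTAACTTACCTCCCTGCAAAT. The template is its reverse complement.

5′-ATTTGCAGGGAGGTAAGTTAGTTGCATCCAACGAACAGTCACAAAGTTACGCAGGACAGCTTGCAGGCTTGGGT-3′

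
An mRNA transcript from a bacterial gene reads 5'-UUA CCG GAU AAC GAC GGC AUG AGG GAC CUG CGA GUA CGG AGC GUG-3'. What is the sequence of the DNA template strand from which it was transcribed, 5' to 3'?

5'-CACGCTCCGTACTCGCAGGTCCCTCATGCCGTCGTTATCCGGTAA-3'

Replace U with T to get the coding DNA strand: TTACCGGATAACGACGGCATGAGGGACCTGCGAGTACGGAGCGTG. The template strand is its reverse complement (complement AATGGCCTATTGCTGCCGTACTCCCTGGACGCTCATGCCTCGCAC, then reverse).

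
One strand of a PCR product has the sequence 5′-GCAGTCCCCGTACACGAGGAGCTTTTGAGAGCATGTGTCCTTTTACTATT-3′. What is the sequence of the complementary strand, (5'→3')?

Pairing A↔T and G↔C gives CGTCAGGGGCATGTGCTCCTCGAAAACTCTCGTACACAGGAAAATGATAA, running 3'→5'. Reverse for the 5'→3' convention.

5'-AATAGTAAAAGGACACATGCTCTCAAAAGCTCCTCGTGTACGGGGACTGC-3'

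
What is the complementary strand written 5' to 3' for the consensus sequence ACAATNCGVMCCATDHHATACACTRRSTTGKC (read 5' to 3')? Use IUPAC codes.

5'-GMCAASYYAGTGTATDDHATGGKBCGNATTGT-3'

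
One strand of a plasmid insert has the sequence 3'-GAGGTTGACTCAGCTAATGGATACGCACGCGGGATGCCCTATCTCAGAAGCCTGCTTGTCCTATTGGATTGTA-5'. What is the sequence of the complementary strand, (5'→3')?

The strand is given 3'→5', so its complement runs 5'→3' in the same left-to-right order: pair each base A↔T, G↔C.

5′-CTCCAACTGAGTCGATTACCTATGCGTGCGCCCTACGGGATAGAGTCTTCGGACGAACAGGATAACCTAACAT-3′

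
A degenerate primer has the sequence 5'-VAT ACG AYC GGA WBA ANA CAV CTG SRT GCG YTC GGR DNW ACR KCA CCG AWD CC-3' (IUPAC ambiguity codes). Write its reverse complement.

5'-GGHWTCGGTGMYGTWNHYCCGARCGCAYSCAGBTGTNTTVWTCCGRTCGTATB-3'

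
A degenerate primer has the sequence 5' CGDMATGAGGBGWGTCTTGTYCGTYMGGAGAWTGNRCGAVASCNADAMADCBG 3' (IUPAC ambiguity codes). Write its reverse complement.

5'-CVGHTKTHTNGSTBTCGYNCAWTCTCCKRACGRACAAGACWCVCCTCATKHCG-3'

Standard pairs A↔T, G↔C; ambiguity codes pair R↔Y, M↔K, W↔W, S↔S, B↔V, D↔H, N↔N. Complement (GCHKTACTCCVCWCAGAACARGCARKCCTCTWACNYGCTBTSGNTHTKTHGVC), then reverse for 5'→3'.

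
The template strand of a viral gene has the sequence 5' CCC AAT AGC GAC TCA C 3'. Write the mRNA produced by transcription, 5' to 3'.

The mRNA has the sequence of the coding strand (reverse complement of the template) with T→U. Reverse complement of CCCAATAGCGACTCAC is GTGAGTCGCTATTGGG; then T→U.

5′-GUGAGUCGCUAUUGGG-3′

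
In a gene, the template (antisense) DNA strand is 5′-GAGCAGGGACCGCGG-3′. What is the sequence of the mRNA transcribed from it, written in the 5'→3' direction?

RNA polymerase reads the template 3'→5' and synthesizes mRNA 5'→3' by base-pairing (A→U, T→A, G↔C). The complement of the template is CTCGTCCCTGGCGCC; antiparallel, so 5'→3' the coding strand is CCGCGGTCCCTGCTC. Replace T with U for the mRNA.

5'-CCGCGGUCCCUGCUC-3'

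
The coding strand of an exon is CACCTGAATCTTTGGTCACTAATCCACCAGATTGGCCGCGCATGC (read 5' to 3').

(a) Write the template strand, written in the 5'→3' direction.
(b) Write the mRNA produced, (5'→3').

(a) 5'-GCATGCGCGGCCAATCTGGTGGATTAGTGACCAAAGATTCAGGTG-3'
(b) 5'-CACCUGAAUCUUUGGUCACUAAUCCACCAGAUUGGCCGCGCAUGC-3'

(a) The template strand is the reverse complement of the coding strand: complement GTGGACTTAGAAACCAGTGATTAGGTGGTCTAACCGGCGCGTACG, then reverse.
(b) mRNA matches the coding strand with T→U.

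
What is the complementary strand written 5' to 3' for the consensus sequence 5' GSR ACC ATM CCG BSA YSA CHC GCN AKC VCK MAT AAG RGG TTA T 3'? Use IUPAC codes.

5′-ATAACCYCTTATKMGBGMTNGCGDGTSRTSVCGGKATGGTYSC-3′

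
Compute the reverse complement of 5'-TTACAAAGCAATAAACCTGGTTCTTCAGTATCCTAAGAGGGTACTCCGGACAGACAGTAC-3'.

Complement each base (A↔T, G↔C): AATGTTTCGTTATTTGGACCAAGAAGTCATAGGATTCTCCCATGAGGCCTGTCTGTCATG. Then reverse.

5′-GTACTGTCTGTCCGGAGTACCCTCTTAGGATACTGAAGAACCAGGTTTATTGCTTTGTAA-3′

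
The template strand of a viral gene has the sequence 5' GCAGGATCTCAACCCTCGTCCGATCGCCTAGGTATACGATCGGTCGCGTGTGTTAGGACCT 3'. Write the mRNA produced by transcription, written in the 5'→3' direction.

5'-AGGUCCUAACACACGCGACCGAUCGUAUACCUAGGCGAUCGGACGAGGGUUGAGAUCCUGC-3'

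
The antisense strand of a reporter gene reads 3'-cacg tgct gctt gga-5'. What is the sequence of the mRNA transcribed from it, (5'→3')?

5'-GUGCACGACGAACCU-3'

Reading the template 3'→5' as shown, RNA polymerase pairs each base (A→U, T→A, G↔C) to build mRNA 5'→3' directly.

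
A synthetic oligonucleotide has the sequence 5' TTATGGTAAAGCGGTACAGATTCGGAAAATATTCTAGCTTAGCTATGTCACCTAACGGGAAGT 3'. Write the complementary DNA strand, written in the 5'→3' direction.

The complement of TTATGGTAAAGCGGTACAGATTCGGAAAATATTCTAGCTTAGCTATGTCACCTAACGGGAAGT is AATACCATTTCGCCATGTCTAAGCCTTTTATAAGATCGAATCGATACAGTGGATTGCCCTTCA (A↔T, G↔C). DNA strands are antiparallel, so the complementary strand runs 3'→5'; reversing gives the 5'→3' form.

5'-ACTTCCCGTTAGGTGACATAGCTAAGCTAGAATATTTTCCGAATCTGTACCGCTTTACCATAA-3'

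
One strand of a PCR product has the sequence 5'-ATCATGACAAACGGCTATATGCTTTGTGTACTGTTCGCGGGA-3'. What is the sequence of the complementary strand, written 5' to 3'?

5'-TCCCGCGAACAGTACACAAAGCATATAGCCGTTTGTCATGAT-3'

Pairing A↔T and G↔C gives TAGTACTGTTTGCCGATATACGAAACACATGACAAGCGCCCT, running 3'→5'. Reverse for the 5'→3' convention.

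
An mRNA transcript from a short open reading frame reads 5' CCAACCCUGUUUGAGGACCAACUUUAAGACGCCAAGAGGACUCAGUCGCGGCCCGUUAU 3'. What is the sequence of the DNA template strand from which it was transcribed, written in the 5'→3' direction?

5'-ATAACGGGCCGCGACTGAGTCCTCTTGGCGTCTTAAAGTTGGTCCTCAAACAGGGTTGG-3'

Replace U with T to get the coding DNA strand: CCAACCCTGTTTGAGGACCAACTTTAAGACGCCAAGAGGACTCAGTCGCGGCCCGTTAT. The template strand is its reverse complement (complement GGTTGGGACAAACTCCTGGTTGAAATTCTGCGGTTCTCCTGAGTCAGCGCCGGGCAATA, then reverse).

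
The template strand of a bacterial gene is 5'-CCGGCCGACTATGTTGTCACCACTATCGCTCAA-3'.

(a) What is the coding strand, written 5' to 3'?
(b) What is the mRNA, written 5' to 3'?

(a) 5'-TTGAGCGATAGTGGTGACAACATAGTCGGCCGG-3'
(b) 5′-UUGAGCGAUAGUGGUGACAACAUAGUCGGCCGG-3′

(a) The coding strand is the reverse complement of the template: complement GGCCGGCTGATACAACAGTGGTGATAGCGAGTT, then reverse.
(b) mRNA has the coding-strand sequence with T→U.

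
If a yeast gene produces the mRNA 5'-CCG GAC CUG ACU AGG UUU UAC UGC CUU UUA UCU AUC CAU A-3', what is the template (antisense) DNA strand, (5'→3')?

Replace U with T to get the coding DNA strand: CCGGACCTGACTAGGTTTTACTGCCTTTTATCTATCCATA. The template strand is its reverse complement (complement GGCCTGGACTGATCCAAAATGACGGAAAATAGATAGGTAT, then reverse).

5'-TATGGATAGATAAAAGGCAGTAAAACCTAGTCAGGTCCGG-3'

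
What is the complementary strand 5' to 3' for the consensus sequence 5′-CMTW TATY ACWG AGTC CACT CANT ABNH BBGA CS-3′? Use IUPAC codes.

5'-SGTCVVDNVTANTGAGTGGACTCWGTRATAWAKG-3'

Standard pairs A↔T, G↔C; ambiguity codes pair Y↔R, M↔K, W↔W, S↔S, B↔V, H↔D, N↔N. Complement (GKAWATARTGWCTCAGGTGAGTNATVNDVVCTGS), then reverse for 5'→3'.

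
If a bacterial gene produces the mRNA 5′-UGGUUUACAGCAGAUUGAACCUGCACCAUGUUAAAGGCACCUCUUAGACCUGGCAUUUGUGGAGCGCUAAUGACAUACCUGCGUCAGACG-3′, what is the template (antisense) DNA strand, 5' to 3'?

Replace U with T to get the coding DNA strand: TGGTTTACAGCAGATTGAACCTGCACCATGTTAAAGGCACCTCTTAGACCTGGCATTTGTGGAGCGCTAATGACATACCTGCGTCAGACG. The template strand is its reverse complement (complement ACCAAATGTCGTCTAACTTGGACGTGGTACAATTTCCGTGGAGAATCTGGACCGTAAACACCTCGCGATTACTGTATGGACGCAGTCTGC, then reverse).

5'-CGTCTGACGCAGGTATGTCATTAGCGCTCCACAAATGCCAGGTCTAAGAGGTGCCTTTAACATGGTGCAGGTTCAATCTGCTGTAAACCA-3'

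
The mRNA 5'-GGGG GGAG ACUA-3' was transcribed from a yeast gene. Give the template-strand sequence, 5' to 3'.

5'-TAGTCTCCCCCC-3'

Replace U with T to get the coding DNA strand: GGGGGGAGACTA. The template strand is its reverse complement (complement CCCCCCTCTGAT, then reverse).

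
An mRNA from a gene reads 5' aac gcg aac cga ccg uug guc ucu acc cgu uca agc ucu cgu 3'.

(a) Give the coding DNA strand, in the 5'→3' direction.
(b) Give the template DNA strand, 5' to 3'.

(a) The coding strand matches the mRNA with U→T.
(b) The template strand is the reverse complement of the coding strand.

(a) 5'-AACGCGAACCGACCGTTGGTCTCTACCCGTTCAAGCTCTCGT-3'
(b) 5'-ACGAGAGCTTGAACGGGTAGAGACCAACGGTCGGTTCGCGTT-3'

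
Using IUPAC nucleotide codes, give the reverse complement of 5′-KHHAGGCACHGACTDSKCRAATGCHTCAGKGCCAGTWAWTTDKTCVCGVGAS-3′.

Standard pairs A↔T, G↔C; ambiguity codes pair R↔Y, K↔M, W↔W, S↔S, D↔H, V↔B. Complement (MDDTCCGTGDCTGAHSMGYTTACGDAGTCMCGGTCAWTWAAHMAGBGCBCTS), then reverse for 5'→3'.

5'-STCBCGBGAMHAAWTWACTGGCMCTGADGCATTYGMSHAGTCDGTGCCTDDM-3'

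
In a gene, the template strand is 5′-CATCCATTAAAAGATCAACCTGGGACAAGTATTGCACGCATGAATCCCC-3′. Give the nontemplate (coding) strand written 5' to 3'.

The coding strand is complementary and antiparallel to the template: take the complement (A↔T, G↔C) and reverse.

5'-GGGGATTCATGCGTGCAATACTTGTCCCAGGTTGATCTTTTAATGGATG-3'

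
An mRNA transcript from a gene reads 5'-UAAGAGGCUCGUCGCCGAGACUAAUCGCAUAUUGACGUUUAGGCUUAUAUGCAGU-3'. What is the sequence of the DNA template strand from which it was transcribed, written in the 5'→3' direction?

5′-ACTGCATATAAGCCTAAACGTCAATATGCGATTAGTCTCGGCGACGAGCCTCTTA-3′

Replace U with T to get the coding DNA strand: TAAGAGGCTCGTCGCCGAGACTAATCGCATATTGACGTTTAGGCTTATATGCAGT. The template strand is its reverse complement (complement ATTCTCCGAGCAGCGGCTCTGATTAGCGTATAACTGCAAATCCGAATATACGTCA, then reverse).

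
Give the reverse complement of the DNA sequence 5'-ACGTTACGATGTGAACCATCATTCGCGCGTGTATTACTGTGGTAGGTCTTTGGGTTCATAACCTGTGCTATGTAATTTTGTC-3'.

5'-GACAAAATTACATAGCACAGGTTATGAACCCAAAGACCTACCACAGTAATACACGCGCGAATGATGGTTCACATCGTAACGT-3'

Reading the sequence 3'→5' and pairing each base (A↔T, G↔C) gives the reverse complement directly.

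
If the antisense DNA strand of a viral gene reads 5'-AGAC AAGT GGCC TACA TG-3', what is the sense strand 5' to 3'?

The coding strand is complementary and antiparallel to the template: take the complement (A↔T, G↔C) and reverse.

5'-CATGTAGGCCACTTGTCT-3'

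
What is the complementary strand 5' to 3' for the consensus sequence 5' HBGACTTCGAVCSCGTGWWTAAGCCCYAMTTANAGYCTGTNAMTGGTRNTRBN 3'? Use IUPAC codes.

5'-NVYANYACCAKTNACAGRCTNTAAKTRGGGCTTAWWCACGSGBTCGAAGTCVD-3'

Standard pairs A↔T, G↔C; ambiguity codes pair R↔Y, M↔K, W↔W, S↔S, B↔V, H↔D, N↔N. Complement (DVCTGAAGCTBGSGCACWWATTCGGGRTKAATNTCRGACANTKACCAYNAYVN), then reverse for 5'→3'.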